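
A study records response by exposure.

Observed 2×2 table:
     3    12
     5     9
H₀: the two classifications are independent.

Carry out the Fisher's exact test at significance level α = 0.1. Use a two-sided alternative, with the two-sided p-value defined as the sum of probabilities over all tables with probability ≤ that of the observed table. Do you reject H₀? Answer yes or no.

reject H₀: no

Margins: r₁=15, r₂=14, c₁=8, c₂=21, n=29
p_obs = C(15,3)·C(14,5)/C(29,8); sum pmf over tables with pmf ≤ p_obs
p-value (two-sided) = 0.42699
At α=0.1: p ≥ α → fail to reject H₀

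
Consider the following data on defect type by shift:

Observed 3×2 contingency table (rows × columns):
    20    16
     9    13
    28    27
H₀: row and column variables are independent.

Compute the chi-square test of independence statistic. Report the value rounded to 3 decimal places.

test statistic = 1.181

Row totals [36, 22, 55], col totals [57, 56], n=113
χ² = (20−18.16)²/18.16 + (16−17.84)²/17.84 + (9−11.10)²/11.10 + (13−10.90)²/10.90 + (28−27.74)²/27.74 + (27−27.26)²/27.26 = 1.1811
df = 2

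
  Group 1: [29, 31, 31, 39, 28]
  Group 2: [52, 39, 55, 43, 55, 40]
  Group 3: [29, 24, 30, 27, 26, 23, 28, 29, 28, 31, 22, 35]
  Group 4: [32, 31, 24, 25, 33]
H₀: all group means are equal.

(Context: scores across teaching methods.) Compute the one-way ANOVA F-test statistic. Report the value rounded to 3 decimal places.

test statistic = 23.290

Group means [31.60, 47.33, 27.67, 29.00], grand mean 32.821
SSB = Σnᵢ(x̄ᵢ−x̄)² = 1662.907; SSW = ΣΣ(x−x̄ᵢ)² = 571.200
MSB = 1662.907/3 = 554.3024; MSW = 571.200/24 = 23.8000
F = MSB/MSW = 23.2900
df = (3, 24)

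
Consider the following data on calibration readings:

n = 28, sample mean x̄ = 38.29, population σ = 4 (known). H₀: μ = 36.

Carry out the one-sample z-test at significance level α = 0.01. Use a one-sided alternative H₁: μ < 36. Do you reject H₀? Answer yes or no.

SE = σ/√n = 4/√28 = 0.7559
z = (x̄−μ₀)/SE = (38.29−36)/0.7559 = 3.0294
p-value (one-sided, H₁ less) = 0.99877
At α=0.01: p ≥ α → fail to reject H₀

reject H₀: no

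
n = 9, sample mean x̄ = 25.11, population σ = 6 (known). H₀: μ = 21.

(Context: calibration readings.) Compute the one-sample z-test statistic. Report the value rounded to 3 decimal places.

test statistic = 2.055

SE = σ/√n = 6/√9 = 2.0000
z = (x̄−μ₀)/SE = (25.11−21)/2.0000 = 2.0550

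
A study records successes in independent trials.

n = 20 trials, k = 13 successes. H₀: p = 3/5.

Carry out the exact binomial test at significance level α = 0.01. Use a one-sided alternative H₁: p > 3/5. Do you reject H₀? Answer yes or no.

Exact binomial: n=20, k=13, p₀=3/5=0.6000
P(X≥13) from Σ C(n,i)·p₀^i·(1−p₀)^(n−i)
p-value (one-sided, H₁ greater) = 0.41589
At α=0.01: p ≥ α → fail to reject H₀

reject H₀: no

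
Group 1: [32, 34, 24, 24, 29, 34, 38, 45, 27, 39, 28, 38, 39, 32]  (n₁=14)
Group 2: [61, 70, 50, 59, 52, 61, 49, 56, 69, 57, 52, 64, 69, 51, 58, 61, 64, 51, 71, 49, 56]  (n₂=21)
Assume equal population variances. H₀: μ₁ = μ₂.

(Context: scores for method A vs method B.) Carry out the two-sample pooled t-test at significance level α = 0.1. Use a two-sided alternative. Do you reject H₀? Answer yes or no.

reject H₀: yes

x̄₁=33.071, s₁=6.257, n₁=14
x̄₂=58.571, s₂=7.257, n₂=21
s_p² = [13·6.257² + 20·7.257²]/33 = 47.3355
SE = √(s_p²·(1/14+1/21)) = 2.3739
t = (33.071−58.571)/2.3739 = -10.7420
df = 33
p-value (two-sided) = 0.00000
At α=0.1: p < α → reject H₀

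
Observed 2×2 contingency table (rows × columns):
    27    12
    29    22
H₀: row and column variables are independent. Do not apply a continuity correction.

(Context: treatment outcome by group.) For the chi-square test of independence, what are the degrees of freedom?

df = (r−1)(c−1) = (2−1)·(2−1) = 1

degrees of freedom = 1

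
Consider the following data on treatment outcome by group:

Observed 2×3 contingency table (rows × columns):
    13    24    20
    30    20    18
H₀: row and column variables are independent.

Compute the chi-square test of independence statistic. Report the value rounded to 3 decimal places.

Row totals [57, 68], col totals [43, 44, 38], n=125
χ² = (13−19.61)²/19.61 + (24−20.06)²/20.06 + (20−17.33)²/17.33 + (30−23.39)²/23.39 + (20−23.94)²/23.94 + (18−20.67)²/20.67 = 6.2704
df = 2

test statistic = 6.270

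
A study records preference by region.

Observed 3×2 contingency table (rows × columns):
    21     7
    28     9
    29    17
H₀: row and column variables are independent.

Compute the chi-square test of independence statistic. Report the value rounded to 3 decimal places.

Row totals [28, 37, 46], col totals [78, 33], n=111
χ² = (21−19.68)²/19.68 + (7−8.32)²/8.32 + (28−26.00)²/26.00 + (9−11.00)²/11.00 + (29−32.32)²/32.32 + (17−13.68)²/13.68 = 1.9673
df = 2

test statistic = 1.967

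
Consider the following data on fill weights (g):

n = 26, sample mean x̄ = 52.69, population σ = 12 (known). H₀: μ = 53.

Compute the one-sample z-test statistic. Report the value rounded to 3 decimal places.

SE = σ/√n = 12/√26 = 2.3534
z = (x̄−μ₀)/SE = (52.69−53)/2.3534 = -0.1317

test statistic = -0.132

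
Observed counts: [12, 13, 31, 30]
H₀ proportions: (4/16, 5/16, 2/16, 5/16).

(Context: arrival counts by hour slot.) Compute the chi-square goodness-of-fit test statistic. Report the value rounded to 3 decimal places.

test statistic = 49.870

n = 86; E_i = n·p_i = [21.50, 26.88, 10.75, 26.88]
χ² = (12−21.50)²/21.50 + (13−26.88)²/26.88 + (31−10.75)²/10.75 + (30−26.88)²/26.88 = 49.8698
df = 3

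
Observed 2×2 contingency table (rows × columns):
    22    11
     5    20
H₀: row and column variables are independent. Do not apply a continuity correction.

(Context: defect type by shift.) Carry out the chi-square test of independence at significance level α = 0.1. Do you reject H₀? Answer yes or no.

Row totals [33, 25], col totals [27, 31], n=58
χ² = (22−15.36)²/15.36 + (11−17.64)²/17.64 + (5−11.64)²/11.64 + (20−13.36)²/13.36 = 12.4500
df = 1
p-value (upper-tail) = 0.00042
At α=0.1: p < α → reject H₀

reject H₀: yes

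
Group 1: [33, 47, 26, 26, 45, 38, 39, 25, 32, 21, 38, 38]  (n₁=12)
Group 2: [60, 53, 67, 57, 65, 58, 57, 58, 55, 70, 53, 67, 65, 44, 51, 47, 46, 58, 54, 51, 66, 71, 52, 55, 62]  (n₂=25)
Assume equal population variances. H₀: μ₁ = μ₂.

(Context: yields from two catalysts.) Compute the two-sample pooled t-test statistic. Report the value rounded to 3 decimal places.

test statistic = -8.744

x̄₁=34.000, s₁=8.235, n₁=12
x̄₂=57.680, s₂=7.459, n₂=25
s_p² = [11·8.235² + 24·7.459²]/35 = 59.4697
SE = √(s_p²·(1/12+1/25)) = 2.7082
t = (34.000−57.680)/2.7082 = -8.7437
df = 35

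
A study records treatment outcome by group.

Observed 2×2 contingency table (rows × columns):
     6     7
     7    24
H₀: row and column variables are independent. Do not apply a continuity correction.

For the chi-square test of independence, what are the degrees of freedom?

df = (r−1)(c−1) = (2−1)·(2−1) = 1

degrees of freedom = 1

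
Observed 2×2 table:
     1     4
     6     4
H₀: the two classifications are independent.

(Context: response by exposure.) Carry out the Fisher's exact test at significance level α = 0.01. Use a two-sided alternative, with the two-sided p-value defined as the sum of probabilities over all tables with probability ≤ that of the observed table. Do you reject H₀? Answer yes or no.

reject H₀: no

Margins: r₁=5, r₂=10, c₁=7, c₂=8, n=15
p_obs = C(5,1)·C(10,6)/C(15,7); sum pmf over tables with pmf ≤ p_obs
p-value (two-sided) = 0.28205
At α=0.01: p ≥ α → fail to reject H₀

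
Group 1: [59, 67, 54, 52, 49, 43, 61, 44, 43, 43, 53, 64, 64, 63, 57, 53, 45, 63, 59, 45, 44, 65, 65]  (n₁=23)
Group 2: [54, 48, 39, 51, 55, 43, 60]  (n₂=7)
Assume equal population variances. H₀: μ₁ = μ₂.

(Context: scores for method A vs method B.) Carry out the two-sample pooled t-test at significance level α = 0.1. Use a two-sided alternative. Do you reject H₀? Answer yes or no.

x̄₁=54.565, s₁=8.607, n₁=23
x̄₂=50.000, s₂=7.257, n₂=7
s_p² = [22·8.607² + 6·7.257²]/28 = 69.4876
SE = √(s_p²·(1/23+1/7)) = 3.5983
t = (54.565−50.000)/3.5983 = 1.2687
df = 28
p-value (two-sided) = 0.21499
At α=0.1: p ≥ α → fail to reject H₀

reject H₀: no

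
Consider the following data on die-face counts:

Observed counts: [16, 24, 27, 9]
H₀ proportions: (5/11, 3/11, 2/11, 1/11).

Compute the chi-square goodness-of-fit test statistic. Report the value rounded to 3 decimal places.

test statistic = 23.680

n = 76; E_i = n·p_i = [34.55, 20.73, 13.82, 6.91]
χ² = (16−34.55)²/34.55 + (24−20.73)²/20.73 + (27−13.82)²/13.82 + (9−6.91)²/6.91 = 23.6803
df = 3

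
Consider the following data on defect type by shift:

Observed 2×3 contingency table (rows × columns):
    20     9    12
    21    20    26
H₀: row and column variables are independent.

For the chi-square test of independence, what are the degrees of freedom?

degrees of freedom = 2

df = (r−1)(c−1) = (2−1)·(3−1) = 2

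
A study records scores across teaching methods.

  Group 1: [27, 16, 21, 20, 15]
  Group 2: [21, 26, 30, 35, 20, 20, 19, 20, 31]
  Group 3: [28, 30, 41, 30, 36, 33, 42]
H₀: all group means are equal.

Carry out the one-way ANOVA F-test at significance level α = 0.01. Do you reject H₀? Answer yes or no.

reject H₀: yes

Group means [19.80, 24.67, 34.29], grand mean 26.714
SSB = Σnᵢ(x̄ᵢ−x̄)² = 678.057; SSW = ΣΣ(x−x̄ᵢ)² = 564.229
MSB = 678.057/2 = 339.0286; MSW = 564.229/18 = 31.3460
F = MSB/MSW = 10.8157
df = (2, 18)
p-value (upper-tail) = 0.00082
At α=0.01: p < α → reject H₀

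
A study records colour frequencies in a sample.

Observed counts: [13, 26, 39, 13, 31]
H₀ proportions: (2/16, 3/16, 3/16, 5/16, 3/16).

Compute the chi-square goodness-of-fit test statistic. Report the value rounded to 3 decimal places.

test statistic = 31.569

n = 122; E_i = n·p_i = [15.25, 22.88, 22.88, 38.12, 22.88]
χ² = (13−15.25)²/15.25 + (26−22.88)²/22.88 + (39−22.88)²/22.88 + (13−38.12)²/38.12 + (31−22.88)²/22.88 = 31.5694
df = 4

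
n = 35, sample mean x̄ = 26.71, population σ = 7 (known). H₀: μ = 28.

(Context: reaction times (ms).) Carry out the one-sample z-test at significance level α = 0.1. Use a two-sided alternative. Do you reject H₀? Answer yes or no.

reject H₀: no

SE = σ/√n = 7/√35 = 1.1832
z = (x̄−μ₀)/SE = (26.71−28)/1.1832 = -1.0902
p-value (two-sided) = 0.27560
At α=0.1: p ≥ α → fail to reject H₀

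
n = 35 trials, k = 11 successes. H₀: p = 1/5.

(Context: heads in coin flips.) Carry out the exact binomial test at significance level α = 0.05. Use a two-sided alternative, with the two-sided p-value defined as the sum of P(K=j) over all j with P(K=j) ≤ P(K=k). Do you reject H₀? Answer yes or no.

reject H₀: no

Exact binomial: n=35, k=11, p₀=1/5=0.2000
P(X=j) = C(n,j)·p₀^j·(1−p₀)^(n−j); p = Σ P(X=j) over j with P(X=j) ≤ P(X=11)
p-value (two-sided) = 0.09375
At α=0.05: p ≥ α → fail to reject H₀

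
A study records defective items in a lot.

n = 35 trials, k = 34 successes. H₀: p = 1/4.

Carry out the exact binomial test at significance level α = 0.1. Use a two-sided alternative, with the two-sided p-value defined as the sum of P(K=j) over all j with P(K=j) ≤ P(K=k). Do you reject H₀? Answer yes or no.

Exact binomial: n=35, k=34, p₀=1/4=0.2500
P(X=j) = C(n,j)·p₀^j·(1−p₀)^(n−j); p = Σ P(X=j) over j with P(X=j) ≤ P(X=34)
p-value (two-sided) = 0.00000
At α=0.1: p < α → reject H₀

reject H₀: yes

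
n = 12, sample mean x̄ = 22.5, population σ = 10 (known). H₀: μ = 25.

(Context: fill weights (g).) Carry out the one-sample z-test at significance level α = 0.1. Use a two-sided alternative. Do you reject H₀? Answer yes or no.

reject H₀: no

SE = σ/√n = 10/√12 = 2.8868
z = (x̄−μ₀)/SE = (22.5−25)/2.8868 = -0.8660
p-value (two-sided) = 0.38648
At α=0.1: p ≥ α → fail to reject H₀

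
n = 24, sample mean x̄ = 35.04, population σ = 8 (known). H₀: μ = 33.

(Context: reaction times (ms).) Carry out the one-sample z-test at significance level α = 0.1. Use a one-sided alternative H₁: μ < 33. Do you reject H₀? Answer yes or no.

reject H₀: no

SE = σ/√n = 8/√24 = 1.6330
z = (x̄−μ₀)/SE = (35.04−33)/1.6330 = 1.2492
p-value (one-sided, H₁ less) = 0.89421
At α=0.1: p ≥ α → fail to reject H₀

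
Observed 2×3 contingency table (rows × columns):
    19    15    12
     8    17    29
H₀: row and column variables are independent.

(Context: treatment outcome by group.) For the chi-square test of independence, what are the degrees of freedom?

df = (r−1)(c−1) = (2−1)·(3−1) = 2

degrees of freedom = 2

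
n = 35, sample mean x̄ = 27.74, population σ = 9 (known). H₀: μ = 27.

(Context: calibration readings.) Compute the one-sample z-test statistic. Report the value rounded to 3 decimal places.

test statistic = 0.486

SE = σ/√n = 9/√35 = 1.5213
z = (x̄−μ₀)/SE = (27.74−27)/1.5213 = 0.4864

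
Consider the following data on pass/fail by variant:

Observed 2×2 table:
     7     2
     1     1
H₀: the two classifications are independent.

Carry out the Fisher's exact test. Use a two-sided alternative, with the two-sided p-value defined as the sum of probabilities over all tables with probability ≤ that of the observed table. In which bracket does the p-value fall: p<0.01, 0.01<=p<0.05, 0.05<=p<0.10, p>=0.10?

Margins: r₁=9, r₂=2, c₁=8, c₂=3, n=11
p_obs = C(9,7)·C(2,1)/C(11,8); sum pmf over tables with pmf ≤ p_obs
p-value (two-sided) = 0.49091
→ bracket: p>=0.10

p-value bracket: p>=0.10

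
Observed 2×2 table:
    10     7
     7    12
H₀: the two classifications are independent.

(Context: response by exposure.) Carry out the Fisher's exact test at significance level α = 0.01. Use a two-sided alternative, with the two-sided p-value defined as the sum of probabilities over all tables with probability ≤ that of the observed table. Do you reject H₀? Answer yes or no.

reject H₀: no

Margins: r₁=17, r₂=19, c₁=17, c₂=19, n=36
p_obs = C(17,10)·C(19,7)/C(36,17); sum pmf over tables with pmf ≤ p_obs
p-value (two-sided) = 0.31612
At α=0.01: p ≥ α → fail to reject H₀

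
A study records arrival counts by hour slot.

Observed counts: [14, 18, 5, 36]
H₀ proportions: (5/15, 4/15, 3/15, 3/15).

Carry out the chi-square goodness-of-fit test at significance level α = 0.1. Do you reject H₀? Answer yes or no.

n = 73; E_i = n·p_i = [24.33, 19.47, 14.60, 14.60]
χ² = (14−24.33)²/24.33 + (18−19.47)²/19.47 + (5−14.60)²/14.60 + (36−14.60)²/14.60 = 42.1781
df = 3
p-value (upper-tail) = 0.00000
At α=0.1: p < α → reject H₀

reject H₀: yes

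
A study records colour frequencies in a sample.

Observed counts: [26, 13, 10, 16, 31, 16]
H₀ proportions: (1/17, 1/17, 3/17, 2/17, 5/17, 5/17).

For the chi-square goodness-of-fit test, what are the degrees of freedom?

degrees of freedom = 5

df = k − 1 = 6 − 1 = 5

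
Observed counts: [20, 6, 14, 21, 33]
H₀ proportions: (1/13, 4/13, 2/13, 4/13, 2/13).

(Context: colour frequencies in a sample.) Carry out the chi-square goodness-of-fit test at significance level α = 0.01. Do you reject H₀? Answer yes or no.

reject H₀: yes

n = 94; E_i = n·p_i = [7.23, 28.92, 14.46, 28.92, 14.46]
χ² = (20−7.23)²/7.23 + (6−28.92)²/28.92 + (14−14.46)²/14.46 + (21−28.92)²/28.92 + (33−14.46)²/14.46 = 66.6676
df = 4
p-value (upper-tail) = 0.00000
At α=0.01: p < α → reject H₀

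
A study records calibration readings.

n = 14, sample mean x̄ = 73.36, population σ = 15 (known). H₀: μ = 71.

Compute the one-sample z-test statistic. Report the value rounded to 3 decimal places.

test statistic = 0.589

SE = σ/√n = 15/√14 = 4.0089
z = (x̄−μ₀)/SE = (73.36−71)/4.0089 = 0.5887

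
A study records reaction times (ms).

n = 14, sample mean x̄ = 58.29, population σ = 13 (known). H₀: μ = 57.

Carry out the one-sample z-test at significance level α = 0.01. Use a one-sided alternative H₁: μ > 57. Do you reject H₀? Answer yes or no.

reject H₀: no

SE = σ/√n = 13/√14 = 3.4744
z = (x̄−μ₀)/SE = (58.29−57)/3.4744 = 0.3713
p-value (one-sided, H₁ greater) = 0.35521
At α=0.01: p ≥ α → fail to reject H₀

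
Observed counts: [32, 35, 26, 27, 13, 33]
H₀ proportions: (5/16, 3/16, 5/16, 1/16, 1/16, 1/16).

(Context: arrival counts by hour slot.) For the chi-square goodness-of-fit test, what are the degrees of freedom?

degrees of freedom = 5

df = k − 1 = 6 − 1 = 5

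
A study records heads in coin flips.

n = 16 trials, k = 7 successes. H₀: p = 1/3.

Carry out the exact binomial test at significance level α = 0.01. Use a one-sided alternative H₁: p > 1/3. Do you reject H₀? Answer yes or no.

reject H₀: no

Exact binomial: n=16, k=7, p₀=1/3=0.3333
P(X≥7) from Σ C(n,i)·p₀^i·(1−p₀)^(n−i)
p-value (one-sided, H₁ greater) = 0.26257
At α=0.01: p ≥ α → fail to reject H₀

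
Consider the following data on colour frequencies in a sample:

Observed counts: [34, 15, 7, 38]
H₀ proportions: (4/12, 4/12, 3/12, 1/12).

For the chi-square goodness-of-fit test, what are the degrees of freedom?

degrees of freedom = 3

df = k − 1 = 4 − 1 = 3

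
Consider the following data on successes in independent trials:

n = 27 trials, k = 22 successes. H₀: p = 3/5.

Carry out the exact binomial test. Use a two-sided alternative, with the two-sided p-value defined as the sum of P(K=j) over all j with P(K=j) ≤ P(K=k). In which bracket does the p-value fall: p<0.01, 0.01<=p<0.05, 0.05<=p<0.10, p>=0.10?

p-value bracket: 0.01<=p<0.05

Exact binomial: n=27, k=22, p₀=3/5=0.6000
P(X=j) = C(n,j)·p₀^j·(1−p₀)^(n−j); p = Σ P(X=j) over j with P(X=j) ≤ P(X=22)
p-value (two-sided) = 0.02888
→ bracket: 0.01<=p<0.05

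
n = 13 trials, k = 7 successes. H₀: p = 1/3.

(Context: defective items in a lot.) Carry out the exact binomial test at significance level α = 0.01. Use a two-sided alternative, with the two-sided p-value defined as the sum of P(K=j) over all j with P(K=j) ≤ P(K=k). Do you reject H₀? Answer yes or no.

reject H₀: no

Exact binomial: n=13, k=7, p₀=1/3=0.3333
P(X=j) = C(n,j)·p₀^j·(1−p₀)^(n−j); p = Σ P(X=j) over j with P(X=j) ≤ P(X=7)
p-value (two-sided) = 0.14208
At α=0.01: p ≥ α → fail to reject H₀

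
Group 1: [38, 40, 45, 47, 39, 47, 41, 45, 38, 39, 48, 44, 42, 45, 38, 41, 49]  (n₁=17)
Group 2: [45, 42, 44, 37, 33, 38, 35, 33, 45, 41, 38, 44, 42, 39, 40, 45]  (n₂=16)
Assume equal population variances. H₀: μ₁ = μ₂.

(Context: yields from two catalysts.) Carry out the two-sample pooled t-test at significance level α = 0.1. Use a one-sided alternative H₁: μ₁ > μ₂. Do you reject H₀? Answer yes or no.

reject H₀: yes

x̄₁=42.706, s₁=3.788, n₁=17
x̄₂=40.062, s₂=4.139, n₂=16
s_p² = [16·3.788² + 15·4.139²]/31 = 15.6925
SE = √(s_p²·(1/17+1/16)) = 1.3798
t = (42.706−40.062)/1.3798 = 1.9158
df = 31
p-value (one-sided, H₁ greater) = 0.03233
At α=0.1: p < α → reject H₀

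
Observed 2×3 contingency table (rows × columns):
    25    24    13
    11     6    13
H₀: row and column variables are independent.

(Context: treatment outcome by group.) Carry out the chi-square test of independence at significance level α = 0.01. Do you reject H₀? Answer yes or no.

Row totals [62, 30], col totals [36, 30, 26], n=92
χ² = (25−24.26)²/24.26 + (24−20.22)²/20.22 + (13−17.52)²/17.52 + (11−11.74)²/11.74 + (6−9.78)²/9.78 + (13−8.48)²/8.48 = 5.8179
df = 2
p-value (upper-tail) = 0.05453
At α=0.01: p ≥ α → fail to reject H₀

reject H₀: no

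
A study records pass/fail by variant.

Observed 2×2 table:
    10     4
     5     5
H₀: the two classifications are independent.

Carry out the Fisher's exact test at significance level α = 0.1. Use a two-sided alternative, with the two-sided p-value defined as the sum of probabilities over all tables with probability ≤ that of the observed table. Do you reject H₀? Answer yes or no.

Margins: r₁=14, r₂=10, c₁=15, c₂=9, n=24
p_obs = C(14,10)·C(10,5)/C(24,15); sum pmf over tables with pmf ≤ p_obs
p-value (two-sided) = 0.40285
At α=0.1: p ≥ α → fail to reject H₀

reject H₀: no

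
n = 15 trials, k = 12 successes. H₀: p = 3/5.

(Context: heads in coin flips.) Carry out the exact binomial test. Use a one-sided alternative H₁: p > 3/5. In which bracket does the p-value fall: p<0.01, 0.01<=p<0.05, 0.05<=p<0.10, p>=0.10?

Exact binomial: n=15, k=12, p₀=3/5=0.6000
P(X≥12) from Σ C(n,i)·p₀^i·(1−p₀)^(n−i)
p-value (one-sided, H₁ greater) = 0.09050
→ bracket: 0.05<=p<0.10

p-value bracket: 0.05<=p<0.10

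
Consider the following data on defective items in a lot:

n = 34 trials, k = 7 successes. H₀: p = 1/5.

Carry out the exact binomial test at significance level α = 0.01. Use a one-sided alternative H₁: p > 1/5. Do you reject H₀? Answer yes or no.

Exact binomial: n=34, k=7, p₀=1/5=0.2000
P(X≥7) from Σ C(n,i)·p₀^i·(1−p₀)^(n−i)
p-value (one-sided, H₁ greater) = 0.53386
At α=0.01: p ≥ α → fail to reject H₀

reject H₀: no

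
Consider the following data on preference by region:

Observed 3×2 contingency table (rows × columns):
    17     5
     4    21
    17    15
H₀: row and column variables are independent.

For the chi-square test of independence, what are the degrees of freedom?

degrees of freedom = 2

df = (r−1)(c−1) = (3−1)·(2−1) = 2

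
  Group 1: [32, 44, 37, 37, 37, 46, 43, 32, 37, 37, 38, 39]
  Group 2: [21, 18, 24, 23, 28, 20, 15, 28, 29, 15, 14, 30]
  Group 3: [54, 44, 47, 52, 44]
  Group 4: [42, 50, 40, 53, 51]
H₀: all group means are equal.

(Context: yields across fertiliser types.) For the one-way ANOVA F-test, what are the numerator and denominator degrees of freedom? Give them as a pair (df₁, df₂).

k = 4 groups, N = 34 total
df = (k−1, N−k) = (4−1, 34−4) = (3, 30)

degrees of freedom = [3, 30]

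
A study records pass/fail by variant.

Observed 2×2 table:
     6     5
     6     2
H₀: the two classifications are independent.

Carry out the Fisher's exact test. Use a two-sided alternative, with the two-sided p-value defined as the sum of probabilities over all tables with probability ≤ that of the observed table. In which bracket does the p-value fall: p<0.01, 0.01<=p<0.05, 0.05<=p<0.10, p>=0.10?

Margins: r₁=11, r₂=8, c₁=12, c₂=7, n=19
p_obs = C(11,6)·C(8,6)/C(19,12); sum pmf over tables with pmf ≤ p_obs
p-value (two-sided) = 0.63325
→ bracket: p>=0.10

p-value bracket: p>=0.10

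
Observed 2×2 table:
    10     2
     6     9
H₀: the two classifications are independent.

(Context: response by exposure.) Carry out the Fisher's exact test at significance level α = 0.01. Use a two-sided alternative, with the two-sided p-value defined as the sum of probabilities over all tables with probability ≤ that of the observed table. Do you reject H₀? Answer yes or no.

reject H₀: no

Margins: r₁=12, r₂=15, c₁=16, c₂=11, n=27
p_obs = C(12,10)·C(15,6)/C(27,16); sum pmf over tables with pmf ≤ p_obs
p-value (two-sided) = 0.04733
At α=0.01: p ≥ α → fail to reject H₀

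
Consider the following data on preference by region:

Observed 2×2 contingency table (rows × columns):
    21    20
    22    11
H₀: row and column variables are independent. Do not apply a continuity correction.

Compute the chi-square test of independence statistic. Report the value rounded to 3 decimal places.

Row totals [41, 33], col totals [43, 31], n=74
χ² = (21−23.82)²/23.82 + (20−17.18)²/17.18 + (22−19.18)²/19.18 + (11−13.82)²/13.82 = 1.7922
df = 1

test statistic = 1.792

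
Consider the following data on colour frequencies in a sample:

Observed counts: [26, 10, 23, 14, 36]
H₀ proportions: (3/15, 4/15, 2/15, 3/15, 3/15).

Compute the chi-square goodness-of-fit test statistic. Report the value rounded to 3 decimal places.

n = 109; E_i = n·p_i = [21.80, 29.07, 14.53, 21.80, 21.80]
χ² = (26−21.80)²/21.80 + (10−29.07)²/29.07 + (23−14.53)²/14.53 + (14−21.80)²/21.80 + (36−21.80)²/21.80 = 30.2890
df = 4

test statistic = 30.289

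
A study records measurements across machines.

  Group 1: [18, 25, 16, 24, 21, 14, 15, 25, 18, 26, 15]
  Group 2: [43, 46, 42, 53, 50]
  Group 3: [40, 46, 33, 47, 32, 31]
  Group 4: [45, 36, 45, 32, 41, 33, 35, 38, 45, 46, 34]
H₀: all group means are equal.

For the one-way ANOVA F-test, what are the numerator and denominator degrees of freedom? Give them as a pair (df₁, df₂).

degrees of freedom = [3, 29]

k = 4 groups, N = 33 total
df = (k−1, N−k) = (4−1, 33−4) = (3, 29)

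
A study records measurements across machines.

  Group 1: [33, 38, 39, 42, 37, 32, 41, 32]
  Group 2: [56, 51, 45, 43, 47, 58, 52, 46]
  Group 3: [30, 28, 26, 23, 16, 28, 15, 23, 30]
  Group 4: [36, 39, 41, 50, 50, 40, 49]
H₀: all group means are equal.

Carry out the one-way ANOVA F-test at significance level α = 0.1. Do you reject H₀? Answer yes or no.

Group means [36.75, 49.75, 24.33, 43.57], grand mean 38.000
SSB = Σnᵢ(x̄ᵢ−x̄)² = 3015.286; SSW = ΣΣ(x−x̄ᵢ)² = 778.714
MSB = 3015.286/3 = 1005.0952; MSW = 778.714/28 = 27.8112
F = MSB/MSW = 36.1399
df = (3, 28)
p-value (upper-tail) = 0.00000
At α=0.1: p < α → reject H₀

reject H₀: yes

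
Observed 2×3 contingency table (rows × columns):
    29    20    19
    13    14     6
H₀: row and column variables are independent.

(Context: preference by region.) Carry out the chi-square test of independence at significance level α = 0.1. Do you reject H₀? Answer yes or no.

Row totals [68, 33], col totals [42, 34, 25], n=101
χ² = (29−28.28)²/28.28 + (20−22.89)²/22.89 + (19−16.83)²/16.83 + (13−13.72)²/13.72 + (14−11.11)²/11.11 + (6−8.17)²/8.17 = 2.0290
df = 2
p-value (upper-tail) = 0.36258
At α=0.1: p ≥ α → fail to reject H₀

reject H₀: no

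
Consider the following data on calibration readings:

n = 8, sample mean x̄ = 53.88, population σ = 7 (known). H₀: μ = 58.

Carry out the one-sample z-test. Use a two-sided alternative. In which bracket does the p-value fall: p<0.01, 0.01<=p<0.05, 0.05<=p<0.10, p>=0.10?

SE = σ/√n = 7/√8 = 2.4749
z = (x̄−μ₀)/SE = (53.88−58)/2.4749 = -1.6647
p-value (two-sided) = 0.09597
→ bracket: 0.05<=p<0.10

p-value bracket: 0.05<=p<0.10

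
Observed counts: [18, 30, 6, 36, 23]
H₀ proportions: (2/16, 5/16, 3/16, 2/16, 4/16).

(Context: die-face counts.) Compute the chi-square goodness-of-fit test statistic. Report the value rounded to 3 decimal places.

n = 113; E_i = n·p_i = [14.12, 35.31, 21.19, 14.12, 28.25]
χ² = (18−14.12)²/14.12 + (30−35.31)²/35.31 + (6−21.19)²/21.19 + (36−14.12)²/14.12 + (23−28.25)²/28.25 = 47.6018
df = 4

test statistic = 47.602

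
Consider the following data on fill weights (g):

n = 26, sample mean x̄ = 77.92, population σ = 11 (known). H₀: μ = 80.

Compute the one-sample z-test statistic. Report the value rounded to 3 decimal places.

test statistic = -0.964

SE = σ/√n = 11/√26 = 2.1573
z = (x̄−μ₀)/SE = (77.92−80)/2.1573 = -0.9642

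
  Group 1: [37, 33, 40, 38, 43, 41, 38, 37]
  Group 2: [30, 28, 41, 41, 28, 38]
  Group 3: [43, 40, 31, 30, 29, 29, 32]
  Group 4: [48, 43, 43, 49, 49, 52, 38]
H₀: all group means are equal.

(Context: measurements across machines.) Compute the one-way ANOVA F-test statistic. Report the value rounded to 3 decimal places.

test statistic = 9.019

Group means [38.38, 34.33, 33.43, 46.00], grand mean 38.179
SSB = Σnᵢ(x̄ᵢ−x̄)² = 675.185; SSW = ΣΣ(x−x̄ᵢ)² = 598.923
MSB = 675.185/3 = 225.0615; MSW = 598.923/24 = 24.9551
F = MSB/MSW = 9.0187
df = (3, 24)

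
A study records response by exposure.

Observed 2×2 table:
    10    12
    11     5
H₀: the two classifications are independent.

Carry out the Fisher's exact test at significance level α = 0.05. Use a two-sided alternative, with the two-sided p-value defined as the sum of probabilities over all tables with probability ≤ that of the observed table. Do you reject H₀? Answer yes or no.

Margins: r₁=22, r₂=16, c₁=21, c₂=17, n=38
p_obs = C(22,10)·C(16,11)/C(38,21); sum pmf over tables with pmf ≤ p_obs
p-value (two-sided) = 0.19716
At α=0.05: p ≥ α → fail to reject H₀

reject H₀: no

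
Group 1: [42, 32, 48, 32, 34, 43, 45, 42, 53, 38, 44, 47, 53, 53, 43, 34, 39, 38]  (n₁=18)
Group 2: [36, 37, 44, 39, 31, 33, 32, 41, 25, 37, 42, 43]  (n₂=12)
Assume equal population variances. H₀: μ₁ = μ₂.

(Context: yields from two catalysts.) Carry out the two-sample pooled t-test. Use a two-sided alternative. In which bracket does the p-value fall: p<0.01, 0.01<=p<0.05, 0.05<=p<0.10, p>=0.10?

x̄₁=42.222, s₁=6.890, n₁=18
x̄₂=36.667, s₂=5.646, n₂=12
s_p² = [17·6.890² + 11·5.646²]/28 = 41.3492
SE = √(s_p²·(1/18+1/12)) = 2.3964
t = (42.222−36.667)/2.3964 = 2.3182
df = 28
p-value (two-sided) = 0.02796
→ bracket: 0.01<=p<0.05

p-value bracket: 0.01<=p<0.05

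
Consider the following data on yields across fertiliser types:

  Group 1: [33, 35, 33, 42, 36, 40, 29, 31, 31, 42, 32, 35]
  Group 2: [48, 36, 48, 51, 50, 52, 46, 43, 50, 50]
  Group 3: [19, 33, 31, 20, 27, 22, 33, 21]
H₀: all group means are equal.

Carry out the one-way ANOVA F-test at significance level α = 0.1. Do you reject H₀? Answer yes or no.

Group means [34.92, 47.40, 25.75], grand mean 36.633
SSB = Σnᵢ(x̄ᵢ−x̄)² = 2142.150; SSW = ΣΣ(x−x̄ᵢ)² = 664.817
MSB = 2142.150/2 = 1071.0750; MSW = 664.817/27 = 24.6228
F = MSB/MSW = 43.4992
df = (2, 27)
p-value (upper-tail) = 0.00000
At α=0.1: p < α → reject H₀

reject H₀: yes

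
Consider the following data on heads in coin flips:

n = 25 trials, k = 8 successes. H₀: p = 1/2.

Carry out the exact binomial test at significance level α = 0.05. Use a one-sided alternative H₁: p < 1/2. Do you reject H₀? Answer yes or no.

Exact binomial: n=25, k=8, p₀=1/2=0.5000
P(X≤8) from Σ C(n,i)·p₀^i·(1−p₀)^(n−i)
p-value (one-sided, H₁ less) = 0.05388
At α=0.05: p ≥ α → fail to reject H₀

reject H₀: no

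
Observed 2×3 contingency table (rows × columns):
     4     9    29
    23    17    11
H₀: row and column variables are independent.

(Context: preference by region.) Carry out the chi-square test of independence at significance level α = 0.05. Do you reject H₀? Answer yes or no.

reject H₀: yes

Row totals [42, 51], col totals [27, 26, 40], n=93
χ² = (4−12.19)²/12.19 + (9−11.74)²/11.74 + (29−18.06)²/18.06 + (23−14.81)²/14.81 + (17−14.26)²/14.26 + (11−21.94)²/21.94 = 23.2790
df = 2
p-value (upper-tail) = 0.00001
At α=0.05: p < α → reject H₀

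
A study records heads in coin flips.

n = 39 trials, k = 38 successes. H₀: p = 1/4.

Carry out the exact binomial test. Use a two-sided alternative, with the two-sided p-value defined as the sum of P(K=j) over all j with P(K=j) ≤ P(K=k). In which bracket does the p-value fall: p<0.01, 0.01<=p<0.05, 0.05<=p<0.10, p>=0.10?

p-value bracket: p<0.01

Exact binomial: n=39, k=38, p₀=1/4=0.2500
P(X=j) = C(n,j)·p₀^j·(1−p₀)^(n−j); p = Σ P(X=j) over j with P(X=j) ≤ P(X=38)
p-value (two-sided) = 0.00000
→ bracket: p<0.01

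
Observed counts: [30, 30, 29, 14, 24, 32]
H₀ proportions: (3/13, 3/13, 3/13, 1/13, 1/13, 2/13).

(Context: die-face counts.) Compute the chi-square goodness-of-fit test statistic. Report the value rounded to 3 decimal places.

n = 159; E_i = n·p_i = [36.69, 36.69, 36.69, 12.23, 12.23, 24.46]
χ² = (30−36.69)²/36.69 + (30−36.69)²/36.69 + (29−36.69)²/36.69 + (14−12.23)²/12.23 + (24−12.23)²/12.23 + (32−24.46)²/24.46 = 17.9581
df = 5

test statistic = 17.958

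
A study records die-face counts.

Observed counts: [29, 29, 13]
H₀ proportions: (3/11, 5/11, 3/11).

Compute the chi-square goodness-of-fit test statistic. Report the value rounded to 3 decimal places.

n = 71; E_i = n·p_i = [19.36, 32.27, 19.36]
χ² = (29−19.36)²/19.36 + (29−32.27)²/32.27 + (13−19.36)²/19.36 = 7.2188
df = 2

test statistic = 7.219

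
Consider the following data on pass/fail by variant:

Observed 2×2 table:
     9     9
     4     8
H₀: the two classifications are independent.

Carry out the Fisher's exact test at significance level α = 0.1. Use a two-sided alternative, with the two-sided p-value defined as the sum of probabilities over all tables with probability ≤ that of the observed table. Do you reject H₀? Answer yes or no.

Margins: r₁=18, r₂=12, c₁=13, c₂=17, n=30
p_obs = C(18,9)·C(12,4)/C(30,13); sum pmf over tables with pmf ≤ p_obs
p-value (two-sided) = 0.46508
At α=0.1: p ≥ α → fail to reject H₀

reject H₀: no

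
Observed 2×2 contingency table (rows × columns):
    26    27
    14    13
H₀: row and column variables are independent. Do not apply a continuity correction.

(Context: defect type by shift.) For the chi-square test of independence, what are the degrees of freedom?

df = (r−1)(c−1) = (2−1)·(2−1) = 1

degrees of freedom = 1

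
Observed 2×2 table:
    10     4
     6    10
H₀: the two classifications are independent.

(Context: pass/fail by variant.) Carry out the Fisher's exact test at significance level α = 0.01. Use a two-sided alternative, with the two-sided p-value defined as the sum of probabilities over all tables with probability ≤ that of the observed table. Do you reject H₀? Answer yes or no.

reject H₀: no

Margins: r₁=14, r₂=16, c₁=16, c₂=14, n=30
p_obs = C(14,10)·C(16,6)/C(30,16); sum pmf over tables with pmf ≤ p_obs
p-value (two-sided) = 0.08126
At α=0.01: p ≥ α → fail to reject H₀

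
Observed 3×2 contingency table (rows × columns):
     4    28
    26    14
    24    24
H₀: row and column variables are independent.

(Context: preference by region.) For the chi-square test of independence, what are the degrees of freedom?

df = (r−1)(c−1) = (3−1)·(2−1) = 2

degrees of freedom = 2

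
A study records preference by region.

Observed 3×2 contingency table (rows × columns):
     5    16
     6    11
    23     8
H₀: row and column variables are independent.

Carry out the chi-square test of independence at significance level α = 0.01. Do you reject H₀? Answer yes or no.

reject H₀: yes

Row totals [21, 17, 31], col totals [34, 35], n=69
χ² = (5−10.35)²/10.35 + (16−10.65)²/10.65 + (6−8.38)²/8.38 + (11−8.62)²/8.62 + (23−15.28)²/15.28 + (8−15.72)²/15.72 = 14.4791
df = 2
p-value (upper-tail) = 0.00072
At α=0.01: p < α → reject H₀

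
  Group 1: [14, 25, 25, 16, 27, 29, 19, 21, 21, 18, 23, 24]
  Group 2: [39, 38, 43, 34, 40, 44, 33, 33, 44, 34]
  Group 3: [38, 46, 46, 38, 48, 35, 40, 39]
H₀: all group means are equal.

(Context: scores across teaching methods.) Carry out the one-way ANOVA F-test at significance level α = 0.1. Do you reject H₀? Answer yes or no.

reject H₀: yes

Group means [21.83, 38.20, 41.25], grand mean 32.467
SSB = Σnᵢ(x̄ᵢ−x̄)² = 2302.700; SSW = ΣΣ(x−x̄ᵢ)² = 564.767
MSB = 2302.700/2 = 1151.3500; MSW = 564.767/27 = 20.9173
F = MSB/MSW = 55.0430
df = (2, 27)
p-value (upper-tail) = 0.00000
At α=0.1: p < α → reject H₀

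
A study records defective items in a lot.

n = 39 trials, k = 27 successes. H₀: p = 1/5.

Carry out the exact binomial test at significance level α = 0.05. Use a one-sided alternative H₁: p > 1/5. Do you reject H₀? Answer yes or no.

reject H₀: yes

Exact binomial: n=39, k=27, p₀=1/5=0.2000
P(X≥27) from Σ C(n,i)·p₀^i·(1−p₀)^(n−i)
p-value (one-sided, H₁ greater) = 0.00000
At α=0.05: p < α → reject H₀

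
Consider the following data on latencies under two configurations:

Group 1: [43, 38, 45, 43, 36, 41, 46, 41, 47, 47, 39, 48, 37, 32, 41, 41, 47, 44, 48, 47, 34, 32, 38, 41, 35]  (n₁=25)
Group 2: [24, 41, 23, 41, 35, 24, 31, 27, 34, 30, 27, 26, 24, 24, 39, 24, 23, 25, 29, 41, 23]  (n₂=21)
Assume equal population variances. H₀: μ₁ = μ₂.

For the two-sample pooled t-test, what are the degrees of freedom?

df = n₁ + n₂ − 2 = 25 + 21 − 2 = 44

degrees of freedom = 44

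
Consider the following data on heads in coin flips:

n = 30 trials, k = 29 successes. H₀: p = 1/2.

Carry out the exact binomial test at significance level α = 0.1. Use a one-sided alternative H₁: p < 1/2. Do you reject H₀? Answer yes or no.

reject H₀: no

Exact binomial: n=30, k=29, p₀=1/2=0.5000
P(X≤29) from Σ C(n,i)·p₀^i·(1−p₀)^(n−i)
p-value (one-sided, H₁ less) = 1.00000
At α=0.1: p ≥ α → fail to reject H₀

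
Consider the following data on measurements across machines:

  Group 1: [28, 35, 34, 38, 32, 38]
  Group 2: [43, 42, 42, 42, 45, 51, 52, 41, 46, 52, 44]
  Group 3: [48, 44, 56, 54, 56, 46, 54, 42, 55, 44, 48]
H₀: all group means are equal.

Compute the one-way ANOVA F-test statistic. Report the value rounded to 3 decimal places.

test statistic = 21.919

Group means [34.17, 45.45, 49.73], grand mean 44.714
SSB = Σnᵢ(x̄ᵢ−x̄)² = 949.972; SSW = ΣΣ(x−x̄ᵢ)² = 541.742
MSB = 949.972/2 = 474.9859; MSW = 541.742/25 = 21.6697
F = MSB/MSW = 21.9194
df = (2, 25)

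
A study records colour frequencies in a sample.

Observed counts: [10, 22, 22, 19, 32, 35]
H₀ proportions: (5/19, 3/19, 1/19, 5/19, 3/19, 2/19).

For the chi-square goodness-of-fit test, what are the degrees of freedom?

df = k − 1 = 6 − 1 = 5

degrees of freedom = 5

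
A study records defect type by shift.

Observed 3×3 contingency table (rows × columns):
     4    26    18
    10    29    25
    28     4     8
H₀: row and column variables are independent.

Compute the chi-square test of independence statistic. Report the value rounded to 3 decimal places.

test statistic = 50.953

Row totals [48, 64, 40], col totals [42, 59, 51], n=152
χ² = (4−13.26)²/13.26 + (26−18.63)²/18.63 + (18−16.11)²/16.11 + (10−17.68)²/17.68 + (29−24.84)²/24.84 + (25−21.47)²/21.47 + (28−11.05)²/11.05 + (4−15.53)²/15.53 + (8−13.42)²/13.42 = 50.9529
df = 4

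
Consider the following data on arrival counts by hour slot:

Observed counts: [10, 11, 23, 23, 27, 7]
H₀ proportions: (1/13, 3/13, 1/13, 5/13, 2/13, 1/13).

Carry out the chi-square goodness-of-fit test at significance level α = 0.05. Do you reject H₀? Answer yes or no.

reject H₀: yes

n = 101; E_i = n·p_i = [7.77, 23.31, 7.77, 38.85, 15.54, 7.77]
χ² = (10−7.77)²/7.77 + (11−23.31)²/23.31 + (23−7.77)²/7.77 + (23−38.85)²/38.85 + (27−15.54)²/15.54 + (7−7.77)²/7.77 = 51.9924
df = 5
p-value (upper-tail) = 0.00000
At α=0.05: p < α → reject H₀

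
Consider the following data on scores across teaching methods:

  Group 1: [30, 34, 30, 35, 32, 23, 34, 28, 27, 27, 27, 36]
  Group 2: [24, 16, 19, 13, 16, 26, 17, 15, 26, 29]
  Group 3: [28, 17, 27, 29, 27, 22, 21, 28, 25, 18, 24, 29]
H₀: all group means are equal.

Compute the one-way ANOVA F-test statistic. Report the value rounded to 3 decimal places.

Group means [30.25, 20.10, 24.58], grand mean 25.265
SSB = Σnᵢ(x̄ᵢ−x̄)² = 570.551; SSW = ΣΣ(x−x̄ᵢ)² = 656.067
MSB = 570.551/2 = 285.2755; MSW = 656.067/31 = 21.1634
F = MSB/MSW = 13.4796
df = (2, 31)

test statistic = 13.480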